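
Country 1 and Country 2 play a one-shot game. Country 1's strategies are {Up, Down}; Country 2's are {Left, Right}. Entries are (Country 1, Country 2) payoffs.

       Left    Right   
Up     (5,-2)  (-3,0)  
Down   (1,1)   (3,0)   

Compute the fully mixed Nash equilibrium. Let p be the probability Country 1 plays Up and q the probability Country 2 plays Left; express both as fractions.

Each player's mixing probability is pinned down by making the *other* player indifferent.
Country 2 indifferent between Left and Right: p·(-2) + (1−p)·1 = p·0 + (1−p)·0 ⟹ 1 + (-3)p = 0 + 0p ⟹ p = 1/3.
Country 1 indifferent between Up and Down: q·5 + (1−q)·(-3) = q·1 + (1−q)·3 ⟹ (-3) + 8q = 3 + (-2)q ⟹ q = 3/5.

p = 1/3, q = 3/5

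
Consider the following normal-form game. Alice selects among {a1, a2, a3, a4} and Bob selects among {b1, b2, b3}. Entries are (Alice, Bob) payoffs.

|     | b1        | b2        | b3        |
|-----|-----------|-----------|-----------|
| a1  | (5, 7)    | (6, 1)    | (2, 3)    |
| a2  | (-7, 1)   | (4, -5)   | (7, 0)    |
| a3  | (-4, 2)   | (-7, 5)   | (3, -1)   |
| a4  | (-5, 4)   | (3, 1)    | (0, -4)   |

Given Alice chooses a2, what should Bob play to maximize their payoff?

b1

With Alice fixed at a2, Bob's payoffs are: b1 → 1, b2 → -5, b3 → 0.
The maximum is 1, achieved by b1.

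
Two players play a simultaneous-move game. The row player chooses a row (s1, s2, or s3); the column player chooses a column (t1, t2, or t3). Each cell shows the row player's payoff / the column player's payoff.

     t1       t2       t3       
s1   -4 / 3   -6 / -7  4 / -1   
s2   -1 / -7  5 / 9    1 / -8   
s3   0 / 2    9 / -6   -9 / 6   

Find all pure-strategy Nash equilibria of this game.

No pure-strategy Nash equilibrium

Check mutual best responses: a cell is a NE iff neither player can gain by unilaterally deviating.
The row player's best responses — vs t1: s3 (payoff 0); vs t2: s3 (payoff 9); vs t3: s1 (payoff 4).
The column player's best responses — vs s1: t1 (payoff 3); vs s2: t2 (payoff 9); vs s3: t3 (payoff 6).
No cell has both players best-responding. For instance, the row player's best reply to t3 is s1, but against s1 the column player prefers t1 over t3.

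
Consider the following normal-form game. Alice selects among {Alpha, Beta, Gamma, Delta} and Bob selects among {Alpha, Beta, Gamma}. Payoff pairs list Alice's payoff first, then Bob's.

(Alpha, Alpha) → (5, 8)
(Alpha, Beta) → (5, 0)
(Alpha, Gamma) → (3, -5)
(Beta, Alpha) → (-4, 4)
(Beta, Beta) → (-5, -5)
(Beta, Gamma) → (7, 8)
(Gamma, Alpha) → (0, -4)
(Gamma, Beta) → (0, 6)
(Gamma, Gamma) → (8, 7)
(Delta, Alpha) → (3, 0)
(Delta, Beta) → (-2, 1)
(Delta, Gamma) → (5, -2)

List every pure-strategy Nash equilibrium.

Find each player's best response to every opponent strategy; NE are the intersections.
Alice's best responses — vs Alpha: Alpha (payoff 5); vs Beta: Alpha (payoff 5); vs Gamma: Gamma (payoff 8).
Bob's best responses — vs Alpha: Alpha (payoff 8); vs Beta: Gamma (payoff 8); vs Gamma: Gamma (payoff 7); vs Delta: Beta (payoff 1).
Mutual best responses occur at (Alpha, Alpha) and (Gamma, Gamma); at each, neither player gains by switching.

(Alpha, Alpha) and (Gamma, Gamma)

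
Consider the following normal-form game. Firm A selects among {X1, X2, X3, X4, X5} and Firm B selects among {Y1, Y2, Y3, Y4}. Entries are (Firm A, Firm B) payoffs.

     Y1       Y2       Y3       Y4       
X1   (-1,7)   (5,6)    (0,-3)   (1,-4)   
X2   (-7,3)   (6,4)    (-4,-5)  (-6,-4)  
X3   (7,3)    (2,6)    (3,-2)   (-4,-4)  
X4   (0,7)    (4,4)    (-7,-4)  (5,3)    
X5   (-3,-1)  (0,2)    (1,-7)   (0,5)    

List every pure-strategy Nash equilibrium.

Check mutual best responses: a cell is a NE iff neither player can gain by unilaterally deviating.
Firm A's best responses — vs Y1: X3 (payoff 7); vs Y2: X2 (payoff 6); vs Y3: X3 (payoff 3); vs Y4: X4 (payoff 5).
Firm B's best responses — vs X1: Y1 (payoff 7); vs X2: Y2 (payoff 4); vs X3: Y2 (payoff 6); vs X4: Y1 (payoff 7); vs X5: Y4 (payoff 5).
The only mutual best response is (X2, Y2); neither player gains by switching there.

(X2, Y2)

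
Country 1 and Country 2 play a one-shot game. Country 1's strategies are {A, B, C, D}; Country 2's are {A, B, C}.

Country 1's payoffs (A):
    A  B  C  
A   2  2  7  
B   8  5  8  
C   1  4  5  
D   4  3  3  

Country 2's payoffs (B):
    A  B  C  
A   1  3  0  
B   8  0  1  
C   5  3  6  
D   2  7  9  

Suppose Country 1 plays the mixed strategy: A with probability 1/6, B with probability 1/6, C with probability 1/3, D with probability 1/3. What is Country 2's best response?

C

Compute Country 2's expected payoff from each pure strategy against the given mix.
A: (1/6)·1 + (1/6)·8 + (1/3)·5 + (1/3)·2 = 23/6
B: (1/6)·3 + (1/6)·0 + (1/3)·3 + (1/3)·7 = 23/6
C: (1/6)·0 + (1/6)·1 + (1/3)·6 + (1/3)·9 = 31/6
Highest expected payoff is 31/6, from C.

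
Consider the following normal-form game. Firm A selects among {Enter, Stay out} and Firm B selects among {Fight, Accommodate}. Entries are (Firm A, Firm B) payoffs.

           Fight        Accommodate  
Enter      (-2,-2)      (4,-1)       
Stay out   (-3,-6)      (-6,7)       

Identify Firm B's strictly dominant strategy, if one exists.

Check whether one of Firm B's strategies beats all alternatives regardless of what the opponent does.
Accommodate strictly dominates: vs Enter: -1 > -2; vs Stay out: 7 > -6.

Accommodate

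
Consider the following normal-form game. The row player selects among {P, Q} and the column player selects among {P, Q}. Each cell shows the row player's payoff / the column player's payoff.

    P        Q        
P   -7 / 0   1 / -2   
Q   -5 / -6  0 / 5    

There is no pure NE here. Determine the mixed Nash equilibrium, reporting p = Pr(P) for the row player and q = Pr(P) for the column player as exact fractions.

In a mixed NE each player is indifferent between their pure strategies, so the opponent's mix sets the indifference.
The column player indifferent between P and Q: p·0 + (1−p)·(-6) = p·(-2) + (1−p)·5 ⟹ (-6) + 6p = 5 + (-7)p ⟹ p = 11/13.
The row player indifferent between P and Q: q·(-7) + (1−q)·1 = q·(-5) + (1−q)·0 ⟹ 1 + (-8)q = 0 + (-5)q ⟹ q = 1/3.

p = 11/13, q = 1/3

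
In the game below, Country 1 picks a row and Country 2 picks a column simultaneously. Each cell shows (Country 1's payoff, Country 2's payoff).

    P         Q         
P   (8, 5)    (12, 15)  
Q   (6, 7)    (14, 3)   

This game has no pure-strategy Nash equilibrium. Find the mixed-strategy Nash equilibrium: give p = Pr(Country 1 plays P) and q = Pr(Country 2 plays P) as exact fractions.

p = 2/7, q = 1/2

In a mixed NE each player is indifferent between their pure strategies, so the opponent's mix sets the indifference.
Country 2 indifferent between P and Q: p·5 + (1−p)·7 = p·15 + (1−p)·3 ⟹ 7 + (-2)p = 3 + 12p ⟹ p = 2/7.
Country 1 indifferent between P and Q: q·8 + (1−q)·12 = q·6 + (1−q)·14 ⟹ 12 + (-4)q = 14 + (-8)q ⟹ q = 1/2.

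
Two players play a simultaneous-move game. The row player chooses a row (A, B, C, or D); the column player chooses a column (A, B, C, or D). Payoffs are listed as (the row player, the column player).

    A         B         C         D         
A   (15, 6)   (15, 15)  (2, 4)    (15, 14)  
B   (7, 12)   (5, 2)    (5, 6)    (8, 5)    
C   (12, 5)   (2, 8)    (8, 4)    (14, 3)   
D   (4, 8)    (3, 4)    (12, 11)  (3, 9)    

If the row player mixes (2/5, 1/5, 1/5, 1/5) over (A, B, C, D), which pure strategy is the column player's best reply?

D

The column player's best reply maximizes expected payoff against the mix.
A: (2/5)·6 + (1/5)·12 + (1/5)·5 + (1/5)·8 = 37/5
B: (2/5)·15 + (1/5)·2 + (1/5)·8 + (1/5)·4 = 44/5
C: (2/5)·4 + (1/5)·6 + (1/5)·4 + (1/5)·11 = 29/5
D: (2/5)·14 + (1/5)·5 + (1/5)·3 + (1/5)·9 = 9
Highest expected payoff is 9, from D.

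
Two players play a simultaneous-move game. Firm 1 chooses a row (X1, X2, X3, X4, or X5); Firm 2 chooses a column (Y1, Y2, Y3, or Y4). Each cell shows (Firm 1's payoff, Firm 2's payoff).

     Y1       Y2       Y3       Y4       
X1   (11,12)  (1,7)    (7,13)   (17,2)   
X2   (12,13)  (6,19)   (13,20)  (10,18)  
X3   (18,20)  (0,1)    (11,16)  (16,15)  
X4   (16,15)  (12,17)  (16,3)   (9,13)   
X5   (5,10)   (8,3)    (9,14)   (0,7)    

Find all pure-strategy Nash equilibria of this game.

Find each player's best response to every opponent strategy; NE are the intersections.
Firm 1's best responses — vs Y1: X3 (payoff 18); vs Y2: X4 (payoff 12); vs Y3: X4 (payoff 16); vs Y4: X1 (payoff 17).
Firm 2's best responses — vs X1: Y3 (payoff 13); vs X2: Y3 (payoff 20); vs X3: Y1 (payoff 20); vs X4: Y2 (payoff 17); vs X5: Y3 (payoff 14).
Mutual best responses occur at (X3, Y1) and (X4, Y2); at each, neither player gains by switching.

(X3, Y1) and (X4, Y2)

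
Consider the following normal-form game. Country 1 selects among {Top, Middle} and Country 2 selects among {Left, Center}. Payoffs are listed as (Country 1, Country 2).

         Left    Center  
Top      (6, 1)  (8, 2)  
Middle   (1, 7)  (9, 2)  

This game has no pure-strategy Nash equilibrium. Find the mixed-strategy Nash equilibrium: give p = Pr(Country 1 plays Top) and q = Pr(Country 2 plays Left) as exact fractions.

Each player's mixing probability is pinned down by making the *other* player indifferent.
Country 2 indifferent between Left and Center: p·1 + (1−p)·7 = p·2 + (1−p)·2 ⟹ 7 + (-6)p = 2 + 0p ⟹ p = 5/6.
Country 1 indifferent between Top and Middle: q·6 + (1−q)·8 = q·1 + (1−q)·9 ⟹ 8 + (-2)q = 9 + (-8)q ⟹ q = 1/6.

p = 5/6, q = 1/6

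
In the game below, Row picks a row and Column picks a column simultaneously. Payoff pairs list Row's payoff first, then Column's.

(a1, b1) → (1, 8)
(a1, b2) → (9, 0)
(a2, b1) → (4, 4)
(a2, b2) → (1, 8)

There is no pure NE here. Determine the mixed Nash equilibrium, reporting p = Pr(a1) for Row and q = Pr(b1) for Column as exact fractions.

p = 1/3, q = 8/11

Each player's mixing probability is pinned down by making the *other* player indifferent.
Column indifferent between b1 and b2: p·8 + (1−p)·4 = p·0 + (1−p)·8 ⟹ 4 + 4p = 8 + (-8)p ⟹ p = 1/3.
Row indifferent between a1 and a2: q·1 + (1−q)·9 = q·4 + (1−q)·1 ⟹ 9 + (-8)q = 1 + 3q ⟹ q = 8/11.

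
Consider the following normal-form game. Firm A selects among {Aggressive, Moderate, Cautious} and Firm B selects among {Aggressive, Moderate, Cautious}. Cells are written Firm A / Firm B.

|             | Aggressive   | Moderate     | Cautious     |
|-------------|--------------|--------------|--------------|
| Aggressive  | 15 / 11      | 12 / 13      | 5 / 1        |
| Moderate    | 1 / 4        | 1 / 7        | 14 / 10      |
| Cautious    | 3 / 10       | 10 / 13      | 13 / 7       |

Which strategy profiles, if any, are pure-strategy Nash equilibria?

(Aggressive, Moderate) and (Moderate, Cautious)

A profile is a Nash equilibrium when each player is best-responding to the other.
Firm A's best responses — vs Aggressive: Aggressive (payoff 15); vs Moderate: Aggressive (payoff 12); vs Cautious: Moderate (payoff 14).
Firm B's best responses — vs Aggressive: Moderate (payoff 13); vs Moderate: Cautious (payoff 10); vs Cautious: Moderate (payoff 13).
Mutual best responses occur at (Aggressive, Moderate) and (Moderate, Cautious); at each, neither player gains by switching.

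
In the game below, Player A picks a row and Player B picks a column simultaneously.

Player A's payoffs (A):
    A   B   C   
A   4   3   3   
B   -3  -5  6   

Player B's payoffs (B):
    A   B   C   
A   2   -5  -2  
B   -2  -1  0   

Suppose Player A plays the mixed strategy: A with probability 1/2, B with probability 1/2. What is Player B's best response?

A

Player B's best reply maximizes expected payoff against the mix.
A: (1/2)·2 + (1/2)·(-2) = 0
B: (1/2)·(-5) + (1/2)·(-1) = -3
C: (1/2)·(-2) + (1/2)·0 = -1
Highest expected payoff is 0, from A.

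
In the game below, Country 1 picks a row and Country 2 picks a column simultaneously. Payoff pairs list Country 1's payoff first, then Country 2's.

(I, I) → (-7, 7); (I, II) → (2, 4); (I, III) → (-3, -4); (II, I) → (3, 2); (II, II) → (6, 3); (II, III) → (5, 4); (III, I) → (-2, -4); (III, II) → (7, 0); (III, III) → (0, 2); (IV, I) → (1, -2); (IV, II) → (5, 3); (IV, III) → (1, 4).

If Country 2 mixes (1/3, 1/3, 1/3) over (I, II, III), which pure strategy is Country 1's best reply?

Country 1's best reply maximizes expected payoff against the mix.
I: (1/3)·(-7) + (1/3)·2 + (1/3)·(-3) = -8/3
II: (1/3)·3 + (1/3)·6 + (1/3)·5 = 14/3
III: (1/3)·(-2) + (1/3)·7 + (1/3)·0 = 5/3
IV: (1/3)·1 + (1/3)·5 + (1/3)·1 = 7/3
Highest expected payoff is 14/3, from II.

II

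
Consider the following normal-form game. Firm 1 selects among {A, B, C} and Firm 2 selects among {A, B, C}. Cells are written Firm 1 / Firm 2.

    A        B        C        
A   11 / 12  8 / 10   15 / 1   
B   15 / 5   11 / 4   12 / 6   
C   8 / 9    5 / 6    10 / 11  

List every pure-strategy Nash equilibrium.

No pure-strategy Nash equilibrium

Find each player's best response to every opponent strategy; NE are the intersections.
Firm 1's best responses — vs A: B (payoff 15); vs B: B (payoff 11); vs C: A (payoff 15).
Firm 2's best responses — vs A: A (payoff 12); vs B: C (payoff 6); vs C: C (payoff 11).
No cell has both players best-responding. For instance, Firm 1's best reply to A is B, but against B Firm 2 prefers C over A.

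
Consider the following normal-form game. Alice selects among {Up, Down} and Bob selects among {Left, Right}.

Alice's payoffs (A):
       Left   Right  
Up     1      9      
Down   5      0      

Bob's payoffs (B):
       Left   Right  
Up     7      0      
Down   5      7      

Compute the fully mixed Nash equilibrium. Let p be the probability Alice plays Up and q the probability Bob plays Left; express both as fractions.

p = 2/9, q = 9/13

Each player's mixing probability is pinned down by making the *other* player indifferent.
Bob indifferent between Left and Right: p·7 + (1−p)·5 = p·0 + (1−p)·7 ⟹ 5 + 2p = 7 + (-7)p ⟹ p = 2/9.
Alice indifferent between Up and Down: q·1 + (1−q)·9 = q·5 + (1−q)·0 ⟹ 9 + (-8)q = 0 + 5q ⟹ q = 9/13.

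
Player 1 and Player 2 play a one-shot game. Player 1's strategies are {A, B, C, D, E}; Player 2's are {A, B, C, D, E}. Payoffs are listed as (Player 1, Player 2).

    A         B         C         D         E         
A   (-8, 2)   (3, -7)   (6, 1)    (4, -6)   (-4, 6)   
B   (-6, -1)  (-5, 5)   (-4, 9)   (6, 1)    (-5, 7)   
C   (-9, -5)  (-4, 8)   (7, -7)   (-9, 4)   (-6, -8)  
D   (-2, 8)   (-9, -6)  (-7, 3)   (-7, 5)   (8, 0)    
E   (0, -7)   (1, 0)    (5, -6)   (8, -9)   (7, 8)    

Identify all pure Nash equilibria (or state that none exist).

Check mutual best responses: a cell is a NE iff neither player can gain by unilaterally deviating.
Player 1's best responses — vs A: E (payoff 0); vs B: A (payoff 3); vs C: C (payoff 7); vs D: E (payoff 8); vs E: D (payoff 8).
Player 2's best responses — vs A: E (payoff 6); vs B: C (payoff 9); vs C: B (payoff 8); vs D: A (payoff 8); vs E: E (payoff 8).
No cell has both players best-responding. For instance, Player 1's best reply to D is E, but against E Player 2 prefers E over D.

None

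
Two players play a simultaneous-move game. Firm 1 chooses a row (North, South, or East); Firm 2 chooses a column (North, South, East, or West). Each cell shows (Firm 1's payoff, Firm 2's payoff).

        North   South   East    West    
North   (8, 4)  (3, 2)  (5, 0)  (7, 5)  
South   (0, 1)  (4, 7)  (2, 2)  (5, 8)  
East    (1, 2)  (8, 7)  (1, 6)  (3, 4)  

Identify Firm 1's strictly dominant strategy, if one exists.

A strategy is strictly dominant if it gives Firm 1 a strictly higher payoff than every other strategy, against every choice by the opponent.
North is not dominant: against South, South gives 4 > 3.
South is not dominant: against North, North gives 8 > 0.
East is not dominant: against North, North gives 8 > 1.
No single strategy is best against every opponent action.

None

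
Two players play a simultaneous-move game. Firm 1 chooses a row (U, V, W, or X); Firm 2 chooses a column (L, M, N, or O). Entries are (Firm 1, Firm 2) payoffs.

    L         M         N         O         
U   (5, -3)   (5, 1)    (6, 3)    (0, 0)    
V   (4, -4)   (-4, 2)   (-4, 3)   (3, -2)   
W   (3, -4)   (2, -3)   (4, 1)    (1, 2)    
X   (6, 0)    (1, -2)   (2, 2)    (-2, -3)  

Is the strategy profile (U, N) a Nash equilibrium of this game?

Holding Firm 2 at N: Firm 1 gets 6 from U, versus -4 from V, 4 from W, 2 from X. No profitable deviation for Firm 1.
Holding Firm 1 at U: Firm 2 gets 3 from N, versus -3 from L, 1 from M, 0 from O. No profitable deviation for Firm 2 either.

Yes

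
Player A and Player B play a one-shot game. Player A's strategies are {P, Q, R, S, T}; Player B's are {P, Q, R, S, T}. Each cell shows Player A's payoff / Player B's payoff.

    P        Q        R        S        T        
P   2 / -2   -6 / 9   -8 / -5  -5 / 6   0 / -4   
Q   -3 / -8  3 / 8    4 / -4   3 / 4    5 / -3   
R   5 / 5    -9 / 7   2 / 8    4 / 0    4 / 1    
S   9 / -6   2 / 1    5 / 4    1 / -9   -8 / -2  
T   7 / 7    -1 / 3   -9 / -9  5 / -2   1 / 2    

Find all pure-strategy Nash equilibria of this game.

A profile is a Nash equilibrium when each player is best-responding to the other.
Player A's best responses — vs P: S (payoff 9); vs Q: Q (payoff 3); vs R: S (payoff 5); vs S: T (payoff 5); vs T: Q (payoff 5).
Player B's best responses — vs P: Q (payoff 9); vs Q: Q (payoff 8); vs R: R (payoff 8); vs S: R (payoff 4); vs T: P (payoff 7).
Mutual best responses occur at (Q, Q) and (S, R); at each, neither player gains by switching.

(Q, Q) and (S, R)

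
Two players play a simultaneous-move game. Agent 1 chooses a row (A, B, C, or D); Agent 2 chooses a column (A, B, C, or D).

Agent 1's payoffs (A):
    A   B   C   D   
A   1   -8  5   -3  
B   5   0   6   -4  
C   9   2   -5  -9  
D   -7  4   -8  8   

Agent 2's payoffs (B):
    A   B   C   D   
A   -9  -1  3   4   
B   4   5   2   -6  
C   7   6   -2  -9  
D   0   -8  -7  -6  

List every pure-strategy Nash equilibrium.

(C, A)

A profile is a Nash equilibrium when each player is best-responding to the other.
Agent 1's best responses — vs A: C (payoff 9); vs B: D (payoff 4); vs C: B (payoff 6); vs D: D (payoff 8).
Agent 2's best responses — vs A: D (payoff 4); vs B: B (payoff 5); vs C: A (payoff 7); vs D: A (payoff 0).
The only mutual best response is (C, A); neither player gains by switching there.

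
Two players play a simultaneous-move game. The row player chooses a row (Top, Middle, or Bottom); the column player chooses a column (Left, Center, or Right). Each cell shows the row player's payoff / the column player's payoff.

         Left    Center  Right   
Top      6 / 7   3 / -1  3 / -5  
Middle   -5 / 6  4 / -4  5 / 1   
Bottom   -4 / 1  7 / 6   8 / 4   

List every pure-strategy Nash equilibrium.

Check mutual best responses: a cell is a NE iff neither player can gain by unilaterally deviating.
The row player's best responses — vs Left: Top (payoff 6); vs Center: Bottom (payoff 7); vs Right: Bottom (payoff 8).
The column player's best responses — vs Top: Left (payoff 7); vs Middle: Left (payoff 6); vs Bottom: Center (payoff 6).
Mutual best responses occur at (Top, Left) and (Bottom, Center); at each, neither player gains by switching.

(Top, Left) and (Bottom, Center)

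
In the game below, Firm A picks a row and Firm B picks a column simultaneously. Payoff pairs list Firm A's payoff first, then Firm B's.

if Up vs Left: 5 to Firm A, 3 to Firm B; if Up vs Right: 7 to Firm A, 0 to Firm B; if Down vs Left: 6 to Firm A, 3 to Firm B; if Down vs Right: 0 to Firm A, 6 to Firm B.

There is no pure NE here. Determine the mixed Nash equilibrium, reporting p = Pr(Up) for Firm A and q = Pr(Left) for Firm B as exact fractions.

p = 1/2, q = 7/8

Each player's mixing probability is pinned down by making the *other* player indifferent.
Firm B indifferent between Left and Right: p·3 + (1−p)·3 = p·0 + (1−p)·6 ⟹ 3 + 0p = 6 + (-6)p ⟹ p = 1/2.
Firm A indifferent between Up and Down: q·5 + (1−q)·7 = q·6 + (1−q)·0 ⟹ 7 + (-2)q = 0 + 6q ⟹ q = 7/8.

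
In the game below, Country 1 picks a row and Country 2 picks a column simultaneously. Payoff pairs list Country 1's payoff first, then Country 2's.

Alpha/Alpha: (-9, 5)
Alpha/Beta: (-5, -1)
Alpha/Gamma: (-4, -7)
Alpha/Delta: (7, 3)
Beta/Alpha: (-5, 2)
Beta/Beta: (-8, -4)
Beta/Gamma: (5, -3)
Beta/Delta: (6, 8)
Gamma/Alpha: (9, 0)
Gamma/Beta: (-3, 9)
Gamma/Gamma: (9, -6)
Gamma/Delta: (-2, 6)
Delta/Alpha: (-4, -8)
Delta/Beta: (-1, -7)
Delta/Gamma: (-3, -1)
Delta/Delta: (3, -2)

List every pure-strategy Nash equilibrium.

Find each player's best response to every opponent strategy; NE are the intersections.
Country 1's best responses — vs Alpha: Gamma (payoff 9); vs Beta: Delta (payoff -1); vs Gamma: Gamma (payoff 9); vs Delta: Alpha (payoff 7).
Country 2's best responses — vs Alpha: Alpha (payoff 5); vs Beta: Delta (payoff 8); vs Gamma: Beta (payoff 9); vs Delta: Gamma (payoff -1).
No cell has both players best-responding. For instance, Country 1's best reply to Alpha is Gamma, but against Gamma Country 2 prefers Beta over Alpha.

There is no pure-strategy Nash equilibrium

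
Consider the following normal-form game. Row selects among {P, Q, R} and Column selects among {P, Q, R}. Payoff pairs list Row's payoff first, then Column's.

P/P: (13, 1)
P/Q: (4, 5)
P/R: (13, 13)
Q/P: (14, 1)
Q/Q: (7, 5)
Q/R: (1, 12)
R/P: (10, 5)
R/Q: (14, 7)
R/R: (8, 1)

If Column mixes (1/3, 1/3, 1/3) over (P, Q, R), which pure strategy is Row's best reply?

R

Row's best reply maximizes expected payoff against the mix.
P: (1/3)·13 + (1/3)·4 + (1/3)·13 = 10
Q: (1/3)·14 + (1/3)·7 + (1/3)·1 = 22/3
R: (1/3)·10 + (1/3)·14 + (1/3)·8 = 32/3
Highest expected payoff is 32/3, from R.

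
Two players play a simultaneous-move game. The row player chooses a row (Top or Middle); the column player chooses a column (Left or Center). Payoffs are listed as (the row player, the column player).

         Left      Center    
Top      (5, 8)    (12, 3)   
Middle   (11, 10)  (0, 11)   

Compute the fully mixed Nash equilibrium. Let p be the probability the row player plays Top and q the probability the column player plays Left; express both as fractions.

Each player's mixing probability is pinned down by making the *other* player indifferent.
The column player indifferent between Left and Center: p·8 + (1−p)·10 = p·3 + (1−p)·11 ⟹ 10 + (-2)p = 11 + (-8)p ⟹ p = 1/6.
The row player indifferent between Top and Middle: q·5 + (1−q)·12 = q·11 + (1−q)·0 ⟹ 12 + (-7)q = 0 + 11q ⟹ q = 2/3.

p = 1/6, q = 2/3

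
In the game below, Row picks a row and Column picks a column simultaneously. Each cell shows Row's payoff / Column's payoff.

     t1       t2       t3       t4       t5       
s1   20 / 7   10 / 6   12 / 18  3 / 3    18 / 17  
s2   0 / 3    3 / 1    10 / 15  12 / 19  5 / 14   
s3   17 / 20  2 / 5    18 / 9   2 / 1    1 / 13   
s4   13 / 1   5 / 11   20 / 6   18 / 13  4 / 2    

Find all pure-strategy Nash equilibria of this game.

(s4, t4)

Find each player's best response to every opponent strategy; NE are the intersections.
Row's best responses — vs t1: s1 (payoff 20); vs t2: s1 (payoff 10); vs t3: s4 (payoff 20); vs t4: s4 (payoff 18); vs t5: s1 (payoff 18).
Column's best responses — vs s1: t3 (payoff 18); vs s2: t4 (payoff 19); vs s3: t1 (payoff 20); vs s4: t4 (payoff 13).
The only mutual best response is (s4, t4); neither player gains by switching there.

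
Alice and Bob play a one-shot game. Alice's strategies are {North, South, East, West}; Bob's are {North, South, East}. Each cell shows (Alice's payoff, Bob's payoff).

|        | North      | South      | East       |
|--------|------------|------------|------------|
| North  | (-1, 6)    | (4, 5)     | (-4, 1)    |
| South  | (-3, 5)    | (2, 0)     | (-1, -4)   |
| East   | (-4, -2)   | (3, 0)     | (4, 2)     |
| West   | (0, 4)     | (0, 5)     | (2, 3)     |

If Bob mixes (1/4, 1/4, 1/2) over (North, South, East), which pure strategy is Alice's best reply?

Alice's best reply maximizes expected payoff against the mix.
North: (1/4)·(-1) + (1/4)·4 + (1/2)·(-4) = -5/4
South: (1/4)·(-3) + (1/4)·2 + (1/2)·(-1) = -3/4
East: (1/4)·(-4) + (1/4)·3 + (1/2)·4 = 7/4
West: (1/4)·0 + (1/4)·0 + (1/2)·2 = 1
Highest expected payoff is 7/4, from East.

East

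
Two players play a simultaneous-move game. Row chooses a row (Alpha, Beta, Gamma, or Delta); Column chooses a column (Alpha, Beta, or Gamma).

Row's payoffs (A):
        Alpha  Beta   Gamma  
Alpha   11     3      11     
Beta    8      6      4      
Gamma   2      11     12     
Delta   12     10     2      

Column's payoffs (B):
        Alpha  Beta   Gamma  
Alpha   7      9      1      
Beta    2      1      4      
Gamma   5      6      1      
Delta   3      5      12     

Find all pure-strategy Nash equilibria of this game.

(Gamma, Beta)

A profile is a Nash equilibrium when each player is best-responding to the other.
Row's best responses — vs Alpha: Delta (payoff 12); vs Beta: Gamma (payoff 11); vs Gamma: Gamma (payoff 12).
Column's best responses — vs Alpha: Beta (payoff 9); vs Beta: Gamma (payoff 4); vs Gamma: Beta (payoff 6); vs Delta: Gamma (payoff 12).
The only mutual best response is (Gamma, Beta); neither player gains by switching there.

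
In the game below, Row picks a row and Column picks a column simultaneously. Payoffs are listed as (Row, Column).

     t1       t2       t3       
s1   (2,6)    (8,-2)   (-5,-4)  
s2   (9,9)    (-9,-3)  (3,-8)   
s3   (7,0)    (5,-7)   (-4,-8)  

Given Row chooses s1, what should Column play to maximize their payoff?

With Row fixed at s1, Column's payoffs are: t1 → 6, t2 → -2, t3 → -4.
The maximum is 6, achieved by t1.

t1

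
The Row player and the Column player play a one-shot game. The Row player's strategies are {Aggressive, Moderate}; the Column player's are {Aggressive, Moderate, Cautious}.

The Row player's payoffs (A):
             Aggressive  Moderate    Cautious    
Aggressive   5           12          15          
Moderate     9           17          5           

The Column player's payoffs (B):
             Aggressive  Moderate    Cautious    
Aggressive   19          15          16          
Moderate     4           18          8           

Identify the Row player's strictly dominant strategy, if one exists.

Check whether one of the Row player's strategies beats all alternatives regardless of what the opponent does.
Aggressive is not dominant: against Aggressive, Moderate gives 9 > 5.
Moderate is not dominant: against Cautious, Aggressive gives 15 > 5.
No single strategy is best against every opponent action.

None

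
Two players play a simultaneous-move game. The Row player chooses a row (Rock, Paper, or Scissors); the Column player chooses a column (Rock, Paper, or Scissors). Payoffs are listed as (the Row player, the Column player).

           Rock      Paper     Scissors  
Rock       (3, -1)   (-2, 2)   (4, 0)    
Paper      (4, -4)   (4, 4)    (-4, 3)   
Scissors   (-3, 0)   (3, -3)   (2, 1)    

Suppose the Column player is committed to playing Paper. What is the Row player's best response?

With the Column player fixed at Paper, the Row player's payoffs are: Rock → -2, Paper → 4, Scissors → 3.
The maximum is 4, achieved by Paper.

Paper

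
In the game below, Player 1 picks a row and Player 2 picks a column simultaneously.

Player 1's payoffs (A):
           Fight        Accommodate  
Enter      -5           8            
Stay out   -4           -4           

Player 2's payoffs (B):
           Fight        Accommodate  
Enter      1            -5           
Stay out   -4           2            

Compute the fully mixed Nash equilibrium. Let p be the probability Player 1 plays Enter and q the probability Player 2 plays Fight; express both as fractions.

p = 1/2, q = 12/13

Each player's mixing probability is pinned down by making the *other* player indifferent.
Player 2 indifferent between Fight and Accommodate: p·1 + (1−p)·(-4) = p·(-5) + (1−p)·2 ⟹ (-4) + 5p = 2 + (-7)p ⟹ p = 1/2.
Player 1 indifferent between Enter and Stay out: q·(-5) + (1−q)·8 = q·(-4) + (1−q)·(-4) ⟹ 8 + (-13)q = (-4) + 0q ⟹ q = 12/13.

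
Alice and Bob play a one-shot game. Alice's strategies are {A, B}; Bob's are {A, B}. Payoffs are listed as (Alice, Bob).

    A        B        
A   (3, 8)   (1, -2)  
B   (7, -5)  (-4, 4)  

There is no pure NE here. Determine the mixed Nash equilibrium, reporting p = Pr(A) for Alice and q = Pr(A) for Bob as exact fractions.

In a mixed NE each player is indifferent between their pure strategies, so the opponent's mix sets the indifference.
Bob indifferent between A and B: p·8 + (1−p)·(-5) = p·(-2) + (1−p)·4 ⟹ (-5) + 13p = 4 + (-6)p ⟹ p = 9/19.
Alice indifferent between A and B: q·3 + (1−q)·1 = q·7 + (1−q)·(-4) ⟹ 1 + 2q = (-4) + 11q ⟹ q = 5/9.

p = 9/19, q = 5/9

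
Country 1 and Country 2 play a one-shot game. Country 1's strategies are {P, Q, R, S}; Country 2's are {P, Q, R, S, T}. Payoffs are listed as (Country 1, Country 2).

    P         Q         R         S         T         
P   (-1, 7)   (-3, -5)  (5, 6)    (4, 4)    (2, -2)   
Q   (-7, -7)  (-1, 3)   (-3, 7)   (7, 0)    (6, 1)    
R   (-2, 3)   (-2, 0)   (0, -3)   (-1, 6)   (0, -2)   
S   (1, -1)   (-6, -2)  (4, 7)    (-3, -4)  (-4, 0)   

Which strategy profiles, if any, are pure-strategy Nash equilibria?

A profile is a Nash equilibrium when each player is best-responding to the other.
Country 1's best responses — vs P: S (payoff 1); vs Q: Q (payoff -1); vs R: P (payoff 5); vs S: Q (payoff 7); vs T: Q (payoff 6).
Country 2's best responses — vs P: P (payoff 7); vs Q: R (payoff 7); vs R: S (payoff 6); vs S: R (payoff 7).
No cell has both players best-responding. For instance, Country 1's best reply to T is Q, but against Q Country 2 prefers R over T.

No pure-strategy Nash equilibrium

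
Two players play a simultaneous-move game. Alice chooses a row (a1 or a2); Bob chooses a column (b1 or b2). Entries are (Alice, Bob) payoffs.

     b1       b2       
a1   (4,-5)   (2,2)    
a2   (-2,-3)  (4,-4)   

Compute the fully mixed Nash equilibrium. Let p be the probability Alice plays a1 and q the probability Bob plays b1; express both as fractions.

Each player's mixing probability is pinned down by making the *other* player indifferent.
Bob indifferent between b1 and b2: p·(-5) + (1−p)·(-3) = p·2 + (1−p)·(-4) ⟹ (-3) + (-2)p = (-4) + 6p ⟹ p = 1/8.
Alice indifferent between a1 and a2: q·4 + (1−q)·2 = q·(-2) + (1−q)·4 ⟹ 2 + 2q = 4 + (-6)q ⟹ q = 1/4.

p = 1/8, q = 1/4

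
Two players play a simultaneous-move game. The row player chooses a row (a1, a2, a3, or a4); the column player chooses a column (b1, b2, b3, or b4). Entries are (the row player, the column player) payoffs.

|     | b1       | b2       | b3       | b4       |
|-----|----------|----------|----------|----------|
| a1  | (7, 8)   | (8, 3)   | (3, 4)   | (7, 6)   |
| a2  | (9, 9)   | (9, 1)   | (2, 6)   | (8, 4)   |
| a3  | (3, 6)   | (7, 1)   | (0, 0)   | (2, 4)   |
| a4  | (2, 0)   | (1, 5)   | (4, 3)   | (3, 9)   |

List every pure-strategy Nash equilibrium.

A profile is a Nash equilibrium when each player is best-responding to the other.
The row player's best responses — vs b1: a2 (payoff 9); vs b2: a2 (payoff 9); vs b3: a4 (payoff 4); vs b4: a2 (payoff 8).
The column player's best responses — vs a1: b1 (payoff 8); vs a2: b1 (payoff 9); vs a3: b1 (payoff 6); vs a4: b4 (payoff 9).
The only mutual best response is (a2, b1); neither player gains by switching there.

(a2, b1)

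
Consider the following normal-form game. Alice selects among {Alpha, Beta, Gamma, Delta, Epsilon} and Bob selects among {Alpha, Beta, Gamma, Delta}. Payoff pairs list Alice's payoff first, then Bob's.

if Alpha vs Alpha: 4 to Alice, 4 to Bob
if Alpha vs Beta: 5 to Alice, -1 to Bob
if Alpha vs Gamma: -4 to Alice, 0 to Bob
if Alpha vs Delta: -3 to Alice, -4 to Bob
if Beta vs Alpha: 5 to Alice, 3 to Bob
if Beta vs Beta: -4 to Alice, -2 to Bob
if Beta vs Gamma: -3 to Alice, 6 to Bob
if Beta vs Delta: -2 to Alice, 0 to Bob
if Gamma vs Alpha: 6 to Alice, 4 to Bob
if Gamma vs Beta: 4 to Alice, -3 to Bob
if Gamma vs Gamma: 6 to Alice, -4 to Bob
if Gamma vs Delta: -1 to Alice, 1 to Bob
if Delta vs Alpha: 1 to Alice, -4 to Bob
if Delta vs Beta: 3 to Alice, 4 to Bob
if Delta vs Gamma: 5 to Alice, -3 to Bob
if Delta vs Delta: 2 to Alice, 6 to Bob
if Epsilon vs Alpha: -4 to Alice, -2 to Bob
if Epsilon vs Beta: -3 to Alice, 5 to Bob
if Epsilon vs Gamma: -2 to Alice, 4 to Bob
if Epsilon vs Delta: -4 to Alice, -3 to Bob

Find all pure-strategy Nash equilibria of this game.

A profile is a Nash equilibrium when each player is best-responding to the other.
Alice's best responses — vs Alpha: Gamma (payoff 6); vs Beta: Alpha (payoff 5); vs Gamma: Gamma (payoff 6); vs Delta: Delta (payoff 2).
Bob's best responses — vs Alpha: Alpha (payoff 4); vs Beta: Gamma (payoff 6); vs Gamma: Alpha (payoff 4); vs Delta: Delta (payoff 6); vs Epsilon: Beta (payoff 5).
Mutual best responses occur at (Gamma, Alpha) and (Delta, Delta); at each, neither player gains by switching.

(Gamma, Alpha) and (Delta, Delta)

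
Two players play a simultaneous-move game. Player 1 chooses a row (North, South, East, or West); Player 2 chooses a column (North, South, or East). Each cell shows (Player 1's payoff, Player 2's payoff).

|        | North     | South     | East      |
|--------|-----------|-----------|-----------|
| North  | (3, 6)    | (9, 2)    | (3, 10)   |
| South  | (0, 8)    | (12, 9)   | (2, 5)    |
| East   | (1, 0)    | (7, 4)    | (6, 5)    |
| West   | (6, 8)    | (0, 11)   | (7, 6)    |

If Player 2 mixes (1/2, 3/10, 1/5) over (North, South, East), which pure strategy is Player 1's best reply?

North

Compute Player 1's expected payoff from each pure strategy against the given mix.
North: (1/2)·3 + (3/10)·9 + (1/5)·3 = 24/5
South: (1/2)·0 + (3/10)·12 + (1/5)·2 = 4
East: (1/2)·1 + (3/10)·7 + (1/5)·6 = 19/5
West: (1/2)·6 + (3/10)·0 + (1/5)·7 = 22/5
Highest expected payoff is 24/5, from North.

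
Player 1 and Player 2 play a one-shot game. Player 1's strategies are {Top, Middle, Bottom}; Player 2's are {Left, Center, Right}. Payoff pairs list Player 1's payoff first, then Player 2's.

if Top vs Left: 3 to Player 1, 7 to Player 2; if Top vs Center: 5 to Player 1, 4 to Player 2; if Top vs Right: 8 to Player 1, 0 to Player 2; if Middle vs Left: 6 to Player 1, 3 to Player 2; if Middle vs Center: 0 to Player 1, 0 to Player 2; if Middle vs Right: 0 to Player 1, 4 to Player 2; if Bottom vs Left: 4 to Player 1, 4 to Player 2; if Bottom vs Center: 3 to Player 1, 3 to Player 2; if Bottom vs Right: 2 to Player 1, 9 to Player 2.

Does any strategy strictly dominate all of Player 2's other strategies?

Check whether one of Player 2's strategies beats all alternatives regardless of what the opponent does.
Left is not dominant: against Middle, Right gives 4 > 3.
Center is not dominant: against Top, Left gives 7 > 4.
Right is not dominant: against Top, Left gives 7 > 0.
No single strategy is best against every opponent action.

No strictly dominant strategy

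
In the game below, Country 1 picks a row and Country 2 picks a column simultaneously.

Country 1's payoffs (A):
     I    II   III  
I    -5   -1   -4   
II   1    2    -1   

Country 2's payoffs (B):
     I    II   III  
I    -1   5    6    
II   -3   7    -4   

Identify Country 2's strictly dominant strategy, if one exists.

None

A strategy is strictly dominant if it gives Country 2 a strictly higher payoff than every other strategy, against every choice by the opponent.
I is not dominant: against I, II gives 5 > -1.
II is not dominant: against I, III gives 6 > 5.
III is not dominant: against II, I gives -3 > -4.
No single strategy is best against every opponent action.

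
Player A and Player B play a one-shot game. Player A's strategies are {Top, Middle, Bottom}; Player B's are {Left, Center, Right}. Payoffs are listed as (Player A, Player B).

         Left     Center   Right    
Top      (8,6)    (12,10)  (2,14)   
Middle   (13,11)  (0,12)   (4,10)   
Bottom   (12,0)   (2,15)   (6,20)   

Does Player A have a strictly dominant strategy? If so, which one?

None

A strategy is strictly dominant if it gives Player A a strictly higher payoff than every other strategy, against every choice by the opponent.
Top is not dominant: against Left, Middle gives 13 > 8.
Middle is not dominant: against Center, Top gives 12 > 0.
Bottom is not dominant: against Left, Middle gives 13 > 12.
No single strategy is best against every opponent action.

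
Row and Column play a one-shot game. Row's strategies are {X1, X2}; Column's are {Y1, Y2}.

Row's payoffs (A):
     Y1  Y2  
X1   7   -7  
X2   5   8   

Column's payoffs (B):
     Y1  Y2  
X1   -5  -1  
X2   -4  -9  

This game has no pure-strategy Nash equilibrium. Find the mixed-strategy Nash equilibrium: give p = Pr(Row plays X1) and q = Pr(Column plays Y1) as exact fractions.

p = 5/9, q = 15/17

In a mixed NE each player is indifferent between their pure strategies, so the opponent's mix sets the indifference.
Column indifferent between Y1 and Y2: p·(-5) + (1−p)·(-4) = p·(-1) + (1−p)·(-9) ⟹ (-4) + (-1)p = (-9) + 8p ⟹ p = 5/9.
Row indifferent between X1 and X2: q·7 + (1−q)·(-7) = q·5 + (1−q)·8 ⟹ (-7) + 14q = 8 + (-3)q ⟹ q = 15/17.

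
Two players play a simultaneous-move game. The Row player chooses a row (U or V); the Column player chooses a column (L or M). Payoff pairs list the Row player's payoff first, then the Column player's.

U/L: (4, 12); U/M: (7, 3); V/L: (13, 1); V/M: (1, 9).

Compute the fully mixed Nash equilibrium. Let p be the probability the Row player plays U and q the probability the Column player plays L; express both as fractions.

In a mixed NE each player is indifferent between their pure strategies, so the opponent's mix sets the indifference.
The Column player indifferent between L and M: p·12 + (1−p)·1 = p·3 + (1−p)·9 ⟹ 1 + 11p = 9 + (-6)p ⟹ p = 8/17.
The Row player indifferent between U and V: q·4 + (1−q)·7 = q·13 + (1−q)·1 ⟹ 7 + (-3)q = 1 + 12q ⟹ q = 2/5.

p = 8/17, q = 2/5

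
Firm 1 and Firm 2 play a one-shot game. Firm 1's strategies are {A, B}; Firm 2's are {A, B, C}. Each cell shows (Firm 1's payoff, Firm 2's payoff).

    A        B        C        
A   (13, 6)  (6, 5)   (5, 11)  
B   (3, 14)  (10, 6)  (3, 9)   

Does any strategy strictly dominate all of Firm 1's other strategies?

Check whether one of Firm 1's strategies beats all alternatives regardless of what the opponent does.
A is not dominant: against B, B gives 10 > 6.
B is not dominant: against A, A gives 13 > 3.
No single strategy is best against every opponent action.

None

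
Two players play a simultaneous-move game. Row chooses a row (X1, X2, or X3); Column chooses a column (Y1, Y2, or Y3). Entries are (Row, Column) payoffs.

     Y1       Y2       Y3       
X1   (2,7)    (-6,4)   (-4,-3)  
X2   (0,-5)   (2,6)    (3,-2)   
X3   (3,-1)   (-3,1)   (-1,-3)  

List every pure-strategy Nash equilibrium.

(X2, Y2)

Find each player's best response to every opponent strategy; NE are the intersections.
Row's best responses — vs Y1: X3 (payoff 3); vs Y2: X2 (payoff 2); vs Y3: X2 (payoff 3).
Column's best responses — vs X1: Y1 (payoff 7); vs X2: Y2 (payoff 6); vs X3: Y2 (payoff 1).
The only mutual best response is (X2, Y2); neither player gains by switching there.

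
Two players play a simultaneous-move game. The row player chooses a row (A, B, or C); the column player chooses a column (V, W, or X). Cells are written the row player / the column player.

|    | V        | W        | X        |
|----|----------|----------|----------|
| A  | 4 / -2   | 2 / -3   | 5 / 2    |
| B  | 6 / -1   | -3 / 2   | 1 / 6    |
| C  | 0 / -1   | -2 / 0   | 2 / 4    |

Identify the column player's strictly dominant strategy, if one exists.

X

A strategy is strictly dominant if it gives the column player a strictly higher payoff than every other strategy, against every choice by the opponent.
X strictly dominates: vs A: 2 > each of {-2, -3}; vs B: 6 > each of {-1, 2}; vs C: 4 > each of {-1, 0}.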